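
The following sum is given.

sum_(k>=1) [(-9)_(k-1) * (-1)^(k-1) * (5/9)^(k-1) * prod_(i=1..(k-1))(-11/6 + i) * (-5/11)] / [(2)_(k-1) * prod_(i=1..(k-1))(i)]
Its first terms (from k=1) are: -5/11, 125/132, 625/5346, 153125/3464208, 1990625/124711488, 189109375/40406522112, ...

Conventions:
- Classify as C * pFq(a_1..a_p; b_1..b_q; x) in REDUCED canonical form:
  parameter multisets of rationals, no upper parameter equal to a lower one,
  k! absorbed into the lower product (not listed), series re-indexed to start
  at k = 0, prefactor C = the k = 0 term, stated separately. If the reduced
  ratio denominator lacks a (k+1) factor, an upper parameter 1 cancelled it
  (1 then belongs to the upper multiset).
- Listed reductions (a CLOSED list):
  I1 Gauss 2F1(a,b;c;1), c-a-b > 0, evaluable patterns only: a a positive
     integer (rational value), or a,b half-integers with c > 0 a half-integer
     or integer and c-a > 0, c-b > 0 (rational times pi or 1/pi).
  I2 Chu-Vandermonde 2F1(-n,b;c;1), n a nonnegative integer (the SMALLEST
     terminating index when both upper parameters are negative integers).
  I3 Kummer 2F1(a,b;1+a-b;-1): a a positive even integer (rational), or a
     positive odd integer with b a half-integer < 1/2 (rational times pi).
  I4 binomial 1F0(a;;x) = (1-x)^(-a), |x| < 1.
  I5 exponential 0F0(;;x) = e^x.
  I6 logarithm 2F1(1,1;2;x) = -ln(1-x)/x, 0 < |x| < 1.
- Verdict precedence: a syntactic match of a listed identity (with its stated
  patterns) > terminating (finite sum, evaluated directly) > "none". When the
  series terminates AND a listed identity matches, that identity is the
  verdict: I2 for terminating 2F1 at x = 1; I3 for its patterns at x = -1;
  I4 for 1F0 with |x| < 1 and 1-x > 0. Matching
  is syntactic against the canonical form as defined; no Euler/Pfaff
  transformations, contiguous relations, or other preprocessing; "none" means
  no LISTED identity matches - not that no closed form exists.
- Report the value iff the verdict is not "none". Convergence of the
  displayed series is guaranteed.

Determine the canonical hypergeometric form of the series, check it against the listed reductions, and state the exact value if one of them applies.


Reduced: x = -5/9, 2F1, upper = {-9, -5/6}, lower = {2}, C = -5/11. Verdict: terminating at k = 9: the factor (-9)_k kills every later term; summing the 10 survivors is exact. Sum: 54678903596028013405/80959687397729501184.

First insight: t_0 being -5/11, the (-1)^k factor (C = -5/11) folds into the argument's sign.
Term ratio: r(k) = (-5/9) * (k-9) (k-5/6) / [(k+2) (k+1)] ; factor over Q: parameters, x = (-5/9), and C = -5/11.


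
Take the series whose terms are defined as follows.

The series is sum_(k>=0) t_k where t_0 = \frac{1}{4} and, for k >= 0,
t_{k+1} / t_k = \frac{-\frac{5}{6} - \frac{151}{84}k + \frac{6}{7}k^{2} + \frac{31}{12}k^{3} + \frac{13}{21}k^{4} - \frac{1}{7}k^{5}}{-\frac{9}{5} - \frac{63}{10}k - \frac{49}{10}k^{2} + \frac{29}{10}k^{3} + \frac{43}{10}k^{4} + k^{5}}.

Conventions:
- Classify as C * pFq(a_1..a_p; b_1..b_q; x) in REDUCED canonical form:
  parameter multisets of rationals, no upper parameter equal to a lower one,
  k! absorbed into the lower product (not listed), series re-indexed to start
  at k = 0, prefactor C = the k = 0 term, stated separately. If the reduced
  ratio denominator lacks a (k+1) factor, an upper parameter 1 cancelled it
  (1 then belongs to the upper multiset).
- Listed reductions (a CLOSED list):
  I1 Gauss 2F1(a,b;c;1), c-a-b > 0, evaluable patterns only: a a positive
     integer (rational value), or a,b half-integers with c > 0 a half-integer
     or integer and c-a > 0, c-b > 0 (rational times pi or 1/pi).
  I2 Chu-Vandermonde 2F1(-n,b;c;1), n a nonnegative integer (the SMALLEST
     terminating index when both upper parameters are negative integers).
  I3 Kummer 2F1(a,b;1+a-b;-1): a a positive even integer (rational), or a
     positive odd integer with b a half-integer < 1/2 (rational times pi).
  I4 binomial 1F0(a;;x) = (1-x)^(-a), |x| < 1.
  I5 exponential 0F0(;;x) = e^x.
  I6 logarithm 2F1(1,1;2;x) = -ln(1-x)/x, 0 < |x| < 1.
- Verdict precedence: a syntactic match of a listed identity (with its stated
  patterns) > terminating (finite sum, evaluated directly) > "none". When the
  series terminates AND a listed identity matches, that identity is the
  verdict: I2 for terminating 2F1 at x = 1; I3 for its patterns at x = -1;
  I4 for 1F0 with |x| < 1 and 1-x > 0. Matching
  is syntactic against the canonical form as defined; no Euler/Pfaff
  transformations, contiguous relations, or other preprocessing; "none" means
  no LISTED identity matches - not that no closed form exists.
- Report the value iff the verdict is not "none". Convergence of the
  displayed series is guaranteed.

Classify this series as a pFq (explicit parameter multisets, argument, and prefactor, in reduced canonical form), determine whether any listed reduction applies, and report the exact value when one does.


At argument -\frac{1}{7}: a 3F2 with upper {-7, -\frac{5}{6}, 2}, lower {-\frac{6}{5}, 3}, scaled by C = \frac{1}{4}. Verdict: terminating - the sum ends at index 7 because -7 is a negative integer; exact evaluation follows. Hence: \frac{13973638030835363}{43024172528074752}.

The tell: x = -\frac{1}{7} and the parameter 1 appears in both the upper and lower lists and cancels (alongside the other common factor).
Consecutive-term ratio: r(k) = -\frac{1}{7} * (k-7) (k-\frac{5}{6}) (k+2) / [(k-\frac{6}{5}) (k+3) (k+1)] - rational in k, leading ratio -\frac{1}{7}; with t_0 = \frac{1}{4}, classification follows.


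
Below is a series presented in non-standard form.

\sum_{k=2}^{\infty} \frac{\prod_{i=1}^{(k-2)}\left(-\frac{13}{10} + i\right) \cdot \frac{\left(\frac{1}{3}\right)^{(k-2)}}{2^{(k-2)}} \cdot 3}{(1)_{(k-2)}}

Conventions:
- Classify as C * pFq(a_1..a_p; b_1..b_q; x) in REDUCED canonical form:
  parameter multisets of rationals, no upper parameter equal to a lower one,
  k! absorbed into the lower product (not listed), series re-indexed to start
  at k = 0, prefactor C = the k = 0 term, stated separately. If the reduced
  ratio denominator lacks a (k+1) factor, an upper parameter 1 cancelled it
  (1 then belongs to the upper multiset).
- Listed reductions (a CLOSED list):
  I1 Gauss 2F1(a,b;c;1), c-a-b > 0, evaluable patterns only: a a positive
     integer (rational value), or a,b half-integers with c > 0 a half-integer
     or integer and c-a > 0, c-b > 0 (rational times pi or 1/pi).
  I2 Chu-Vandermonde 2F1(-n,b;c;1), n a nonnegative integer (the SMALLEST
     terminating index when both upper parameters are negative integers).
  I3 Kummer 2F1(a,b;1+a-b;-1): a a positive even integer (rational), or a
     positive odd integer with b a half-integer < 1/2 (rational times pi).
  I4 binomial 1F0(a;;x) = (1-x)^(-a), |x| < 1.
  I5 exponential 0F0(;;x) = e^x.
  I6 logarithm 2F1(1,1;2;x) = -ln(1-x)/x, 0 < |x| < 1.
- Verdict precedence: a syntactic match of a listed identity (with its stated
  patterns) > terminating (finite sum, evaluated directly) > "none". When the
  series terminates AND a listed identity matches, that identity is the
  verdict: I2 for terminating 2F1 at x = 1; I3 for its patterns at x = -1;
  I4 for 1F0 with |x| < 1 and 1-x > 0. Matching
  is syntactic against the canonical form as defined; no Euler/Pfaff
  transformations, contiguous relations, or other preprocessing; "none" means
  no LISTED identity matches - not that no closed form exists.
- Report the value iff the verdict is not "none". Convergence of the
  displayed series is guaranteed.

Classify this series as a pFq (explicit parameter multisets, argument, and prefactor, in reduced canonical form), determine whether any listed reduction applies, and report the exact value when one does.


First insight: t_0 being 3, (1)_k (C = 3) is k! itself.
Ratio: r(k) = \frac{1}{6} * (k-\frac{3}{10}) / [(k+1)] - rational; roots negated = parameters, x = \frac{1}{6}, C = 3.

At argument \frac{1}{6}: a 1F0 with upper {-\frac{3}{10}}, lower {-}, scaled by C = 3. Verdict: this is the binomial series (I4) (the 1F0 binomial series: exponent 3/10, x = \frac{1}{6}). Its exact value is 3 \cdot \left(\frac{5}{6}\right)^{\frac{3}{10}}.


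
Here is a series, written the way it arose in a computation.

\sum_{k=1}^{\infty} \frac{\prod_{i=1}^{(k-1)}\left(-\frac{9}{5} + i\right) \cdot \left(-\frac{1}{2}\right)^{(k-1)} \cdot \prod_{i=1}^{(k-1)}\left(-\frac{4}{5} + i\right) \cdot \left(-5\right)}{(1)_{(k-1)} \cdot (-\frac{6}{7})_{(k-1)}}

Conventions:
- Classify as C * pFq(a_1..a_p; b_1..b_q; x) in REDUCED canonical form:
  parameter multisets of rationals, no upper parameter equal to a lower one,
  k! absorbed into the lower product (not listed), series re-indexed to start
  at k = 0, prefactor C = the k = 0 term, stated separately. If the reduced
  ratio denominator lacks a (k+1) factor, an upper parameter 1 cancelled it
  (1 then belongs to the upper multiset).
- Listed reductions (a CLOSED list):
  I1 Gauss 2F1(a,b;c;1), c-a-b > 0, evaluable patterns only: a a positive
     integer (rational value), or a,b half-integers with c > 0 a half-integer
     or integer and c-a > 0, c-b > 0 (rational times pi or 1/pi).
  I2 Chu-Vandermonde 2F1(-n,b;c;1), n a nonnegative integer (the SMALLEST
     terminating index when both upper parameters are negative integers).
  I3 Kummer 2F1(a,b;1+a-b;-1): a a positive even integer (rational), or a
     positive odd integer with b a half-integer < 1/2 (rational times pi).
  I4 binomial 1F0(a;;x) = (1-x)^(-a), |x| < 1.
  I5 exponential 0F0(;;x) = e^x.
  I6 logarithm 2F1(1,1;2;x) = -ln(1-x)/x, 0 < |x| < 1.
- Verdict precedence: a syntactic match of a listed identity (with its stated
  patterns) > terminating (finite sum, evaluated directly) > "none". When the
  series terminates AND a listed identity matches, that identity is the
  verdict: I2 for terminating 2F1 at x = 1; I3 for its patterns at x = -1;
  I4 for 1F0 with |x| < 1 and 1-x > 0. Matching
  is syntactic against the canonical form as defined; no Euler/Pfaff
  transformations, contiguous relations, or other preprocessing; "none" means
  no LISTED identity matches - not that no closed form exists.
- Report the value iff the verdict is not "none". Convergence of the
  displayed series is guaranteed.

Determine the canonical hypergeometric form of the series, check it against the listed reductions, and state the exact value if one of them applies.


At argument -\frac{1}{2}: a 2F1 with upper {-\frac{4}{5}, \frac{1}{5}}, lower {-\frac{6}{7}}, scaled by C = -5. Verdict: none. A 2F1 with upper {-\frac{4}{5}, \frac{1}{5}} fits none of I1-I6 at x = -\frac{1}{2}; the sum runs forever.

Structural cue: from the first term -5: the running product (prefactor -5) telescopes to a rising factorial.
Ratio: r(k) = -\frac{1}{2} * (k-\frac{4}{5}) (k+\frac{1}{5}) / [(k-\frac{6}{7}) (k+1)] - rational in k, leading ratio -\frac{1}{2}; with t_0 = -5, classification follows.


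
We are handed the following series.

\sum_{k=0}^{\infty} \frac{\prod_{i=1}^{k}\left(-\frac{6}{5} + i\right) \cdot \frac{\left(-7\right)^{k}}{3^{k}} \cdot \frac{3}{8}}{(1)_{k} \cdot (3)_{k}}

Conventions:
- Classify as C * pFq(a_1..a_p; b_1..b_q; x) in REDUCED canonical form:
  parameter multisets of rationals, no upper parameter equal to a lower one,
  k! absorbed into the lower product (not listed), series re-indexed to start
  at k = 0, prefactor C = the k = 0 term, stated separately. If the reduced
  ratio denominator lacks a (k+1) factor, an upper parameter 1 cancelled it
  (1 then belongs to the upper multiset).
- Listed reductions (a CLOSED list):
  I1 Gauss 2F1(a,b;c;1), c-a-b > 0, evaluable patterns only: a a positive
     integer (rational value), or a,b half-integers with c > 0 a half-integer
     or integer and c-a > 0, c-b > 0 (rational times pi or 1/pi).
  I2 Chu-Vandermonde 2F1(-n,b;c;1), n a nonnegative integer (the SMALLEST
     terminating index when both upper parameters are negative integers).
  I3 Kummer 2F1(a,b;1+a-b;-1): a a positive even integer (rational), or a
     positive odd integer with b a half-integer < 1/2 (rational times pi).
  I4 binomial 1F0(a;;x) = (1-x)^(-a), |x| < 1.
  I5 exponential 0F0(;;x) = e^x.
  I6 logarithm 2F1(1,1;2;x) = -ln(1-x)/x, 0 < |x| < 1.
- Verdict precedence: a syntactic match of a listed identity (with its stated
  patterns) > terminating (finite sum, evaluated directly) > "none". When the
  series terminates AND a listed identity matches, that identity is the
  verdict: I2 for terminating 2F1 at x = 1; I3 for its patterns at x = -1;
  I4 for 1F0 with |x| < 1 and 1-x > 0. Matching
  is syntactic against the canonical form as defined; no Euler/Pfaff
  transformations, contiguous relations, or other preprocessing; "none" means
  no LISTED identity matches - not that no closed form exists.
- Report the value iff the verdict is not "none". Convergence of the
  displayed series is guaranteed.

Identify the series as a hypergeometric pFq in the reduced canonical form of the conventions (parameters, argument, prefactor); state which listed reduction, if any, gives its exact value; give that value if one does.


x = -\frac{7}{3} here; the reduced form reads 1F1, upper {-\frac{1}{5}}, lower {3}, C = \frac{3}{8}. Verdict: no listed reduction: x = -\frac{7}{3} and upper {-\frac{1}{5}} fail every I1-I6 pattern.

The tell: t_0 being \frac{3}{8}, the two geometric factors (prefactor 3/8) combine into one argument.
Consecutive-term ratio: r(k) = -\frac{7}{3} * (k-\frac{1}{5}) / [(k+3) (k+1)] - rational; roots negated = parameters, x = -\frac{7}{3}, C = \frac{3}{8}.


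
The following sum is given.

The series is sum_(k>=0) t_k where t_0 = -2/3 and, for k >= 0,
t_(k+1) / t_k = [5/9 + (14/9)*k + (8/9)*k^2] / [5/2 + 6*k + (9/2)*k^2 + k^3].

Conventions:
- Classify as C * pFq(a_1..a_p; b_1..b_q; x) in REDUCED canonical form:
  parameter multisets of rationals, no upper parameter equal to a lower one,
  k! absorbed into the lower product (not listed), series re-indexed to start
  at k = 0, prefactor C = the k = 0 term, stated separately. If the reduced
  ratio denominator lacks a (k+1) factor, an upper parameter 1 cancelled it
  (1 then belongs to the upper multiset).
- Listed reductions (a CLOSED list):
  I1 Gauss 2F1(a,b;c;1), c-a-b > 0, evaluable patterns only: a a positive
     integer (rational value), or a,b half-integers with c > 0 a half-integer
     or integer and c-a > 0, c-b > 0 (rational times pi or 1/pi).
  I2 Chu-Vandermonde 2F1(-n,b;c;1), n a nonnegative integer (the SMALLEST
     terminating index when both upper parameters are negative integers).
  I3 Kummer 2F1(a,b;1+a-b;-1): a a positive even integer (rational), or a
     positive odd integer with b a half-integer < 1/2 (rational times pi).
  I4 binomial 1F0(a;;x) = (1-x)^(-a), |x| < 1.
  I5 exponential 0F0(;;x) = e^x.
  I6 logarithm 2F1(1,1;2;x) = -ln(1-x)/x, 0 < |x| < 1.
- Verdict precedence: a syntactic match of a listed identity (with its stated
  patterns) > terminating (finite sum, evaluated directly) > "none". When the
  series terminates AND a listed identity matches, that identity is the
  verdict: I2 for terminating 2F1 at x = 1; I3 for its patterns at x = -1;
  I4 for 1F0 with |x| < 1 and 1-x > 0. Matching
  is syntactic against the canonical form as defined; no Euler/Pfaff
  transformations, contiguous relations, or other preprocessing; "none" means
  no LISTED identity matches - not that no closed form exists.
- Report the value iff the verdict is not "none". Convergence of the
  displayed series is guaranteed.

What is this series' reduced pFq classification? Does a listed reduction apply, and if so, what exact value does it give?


With C = -2/3: the canonical form is 2F2(1/2, 5/4; 1, 5/2; 8/9). Verdict: none. Every listed pattern misses the 2F2 form at 8/9, upper {1/2, 5/4}.

Key observation: t_0 = -2/3 here, and roots of the ratio polynomials (C = -2/3, x = 8/9) are the negated parameters.
Ratio: r(k) = (8/9) * (k+1/2) (k+5/4) / [(k+1) (k+5/2) (k+1)] - poly over poly, x = (8/9) from leading terms; C = -2/3 at k = 0.


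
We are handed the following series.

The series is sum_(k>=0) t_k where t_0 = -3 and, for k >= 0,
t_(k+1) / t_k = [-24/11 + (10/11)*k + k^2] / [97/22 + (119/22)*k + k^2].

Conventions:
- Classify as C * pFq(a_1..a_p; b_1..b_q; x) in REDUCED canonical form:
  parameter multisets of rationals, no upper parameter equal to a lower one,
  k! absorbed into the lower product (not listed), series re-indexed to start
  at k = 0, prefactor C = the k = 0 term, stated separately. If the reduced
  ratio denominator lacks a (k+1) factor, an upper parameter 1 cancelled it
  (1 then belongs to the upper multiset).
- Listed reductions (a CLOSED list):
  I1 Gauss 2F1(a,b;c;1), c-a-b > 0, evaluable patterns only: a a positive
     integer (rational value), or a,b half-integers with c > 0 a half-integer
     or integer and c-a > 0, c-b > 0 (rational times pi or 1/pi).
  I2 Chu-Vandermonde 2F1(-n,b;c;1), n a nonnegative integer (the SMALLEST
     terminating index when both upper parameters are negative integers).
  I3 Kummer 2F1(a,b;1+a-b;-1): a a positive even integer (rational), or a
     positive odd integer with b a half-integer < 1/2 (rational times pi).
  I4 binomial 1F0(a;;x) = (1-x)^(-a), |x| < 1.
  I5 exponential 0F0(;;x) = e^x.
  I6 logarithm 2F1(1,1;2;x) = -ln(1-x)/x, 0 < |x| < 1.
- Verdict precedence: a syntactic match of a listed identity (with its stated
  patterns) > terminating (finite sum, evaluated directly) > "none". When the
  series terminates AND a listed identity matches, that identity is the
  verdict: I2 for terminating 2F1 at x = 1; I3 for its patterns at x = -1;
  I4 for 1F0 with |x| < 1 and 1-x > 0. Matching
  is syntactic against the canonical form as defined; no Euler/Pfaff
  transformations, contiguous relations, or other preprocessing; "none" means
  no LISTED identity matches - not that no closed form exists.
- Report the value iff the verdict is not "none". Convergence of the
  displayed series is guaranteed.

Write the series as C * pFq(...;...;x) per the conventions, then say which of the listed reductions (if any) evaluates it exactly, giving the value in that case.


This is -3 * 2F1(-12/11, 2; 97/22; 1) in reduced canonical form. Verdict: this is Gauss's theorem (I1) (x = 1: the Gamma ratio telescopes since c-a-b = 7/2 > 0 and a = 2 in Z>0). Hence: -1325/847.

Structural cue: from the first term -3: the expanded ratio factors over Q; C = -3, x = 1, roots give parameters.
Ratio: r(k) = 1 * (k-12/11) (k+2) / [(k+97/22) (k+1)] - rational; roots negated = parameters, x = 1, C = -3.


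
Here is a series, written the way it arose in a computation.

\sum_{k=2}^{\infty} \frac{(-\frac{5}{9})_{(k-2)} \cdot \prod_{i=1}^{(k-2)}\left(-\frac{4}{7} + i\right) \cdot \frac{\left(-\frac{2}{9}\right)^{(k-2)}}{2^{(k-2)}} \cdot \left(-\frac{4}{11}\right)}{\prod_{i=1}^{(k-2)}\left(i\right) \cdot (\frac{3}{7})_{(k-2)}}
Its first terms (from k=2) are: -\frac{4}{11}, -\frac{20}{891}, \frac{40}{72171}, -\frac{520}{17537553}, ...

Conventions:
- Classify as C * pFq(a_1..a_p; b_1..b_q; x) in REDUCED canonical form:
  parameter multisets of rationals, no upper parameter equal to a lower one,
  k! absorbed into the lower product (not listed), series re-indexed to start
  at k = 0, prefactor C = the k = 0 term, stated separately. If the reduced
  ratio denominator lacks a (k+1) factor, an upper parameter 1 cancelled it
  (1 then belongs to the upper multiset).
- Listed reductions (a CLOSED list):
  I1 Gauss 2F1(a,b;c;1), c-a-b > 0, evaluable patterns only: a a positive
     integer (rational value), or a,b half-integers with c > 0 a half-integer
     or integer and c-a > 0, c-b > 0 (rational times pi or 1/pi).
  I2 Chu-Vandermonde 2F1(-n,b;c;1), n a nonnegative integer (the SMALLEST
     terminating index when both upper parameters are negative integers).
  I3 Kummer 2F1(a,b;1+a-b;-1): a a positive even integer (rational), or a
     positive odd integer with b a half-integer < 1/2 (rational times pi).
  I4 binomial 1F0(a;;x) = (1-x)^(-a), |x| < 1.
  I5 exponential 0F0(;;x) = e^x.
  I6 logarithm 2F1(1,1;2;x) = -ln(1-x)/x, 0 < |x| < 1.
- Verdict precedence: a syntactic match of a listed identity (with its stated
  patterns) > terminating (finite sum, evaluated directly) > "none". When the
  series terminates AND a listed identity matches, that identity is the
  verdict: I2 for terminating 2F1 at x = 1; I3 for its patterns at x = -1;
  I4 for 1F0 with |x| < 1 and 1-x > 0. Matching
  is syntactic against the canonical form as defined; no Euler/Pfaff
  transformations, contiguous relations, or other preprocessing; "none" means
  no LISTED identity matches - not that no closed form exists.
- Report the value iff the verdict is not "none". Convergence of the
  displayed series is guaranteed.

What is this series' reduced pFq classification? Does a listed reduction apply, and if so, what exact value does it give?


With C = -\frac{4}{11}: the canonical form is 1F0(-\frac{5}{9}; -; -\frac{1}{9}). Verdict: the I4 binomial reduction matches (the 1F0 binomial series: exponent 5/9, x = -\frac{1}{9}). Value: \left(-\frac{4}{11}\right) \cdot \left(\frac{10}{9}\right)^{\frac{5}{9}}.

Structural cue: with t_0 = -\frac{4}{11}, the parameter 3/7 appears in both the upper and lower lists and cancels.
Term ratio: r(k) = -\frac{1}{9} * (k-\frac{5}{9}) / [(k+1)] - rational in k. x = -\frac{1}{9}; t_0 = -\frac{4}{11}; negate the roots.


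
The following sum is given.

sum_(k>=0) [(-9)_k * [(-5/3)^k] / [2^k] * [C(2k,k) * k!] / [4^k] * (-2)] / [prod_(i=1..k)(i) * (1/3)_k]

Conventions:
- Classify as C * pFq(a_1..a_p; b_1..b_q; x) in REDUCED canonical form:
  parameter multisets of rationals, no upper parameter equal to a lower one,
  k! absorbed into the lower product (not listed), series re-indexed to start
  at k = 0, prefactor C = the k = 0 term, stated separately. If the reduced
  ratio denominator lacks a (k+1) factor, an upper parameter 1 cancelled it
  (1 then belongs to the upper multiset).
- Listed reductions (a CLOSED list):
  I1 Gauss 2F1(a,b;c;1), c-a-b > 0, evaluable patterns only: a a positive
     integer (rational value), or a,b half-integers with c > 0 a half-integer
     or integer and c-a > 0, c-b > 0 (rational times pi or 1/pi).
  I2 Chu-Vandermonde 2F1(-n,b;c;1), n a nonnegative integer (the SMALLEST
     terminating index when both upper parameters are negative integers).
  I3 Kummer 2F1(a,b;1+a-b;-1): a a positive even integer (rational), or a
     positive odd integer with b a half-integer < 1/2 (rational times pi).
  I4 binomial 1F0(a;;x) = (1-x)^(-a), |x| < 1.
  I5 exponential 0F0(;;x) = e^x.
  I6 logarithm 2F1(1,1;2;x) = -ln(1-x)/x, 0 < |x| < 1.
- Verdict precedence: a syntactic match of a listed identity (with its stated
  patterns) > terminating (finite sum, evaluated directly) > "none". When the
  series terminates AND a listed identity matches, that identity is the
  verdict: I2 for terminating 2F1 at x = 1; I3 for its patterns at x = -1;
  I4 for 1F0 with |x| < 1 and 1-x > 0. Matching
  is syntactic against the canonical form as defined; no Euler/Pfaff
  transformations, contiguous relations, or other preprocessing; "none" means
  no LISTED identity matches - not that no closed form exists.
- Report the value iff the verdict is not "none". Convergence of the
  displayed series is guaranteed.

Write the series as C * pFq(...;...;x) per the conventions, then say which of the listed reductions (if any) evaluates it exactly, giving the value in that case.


x = -5/6 here; the reduced form reads 2F1, upper {-9, 1/2}, lower {1/3}, C = -2. Verdict: terminating at k = 9: the factor (-9)_k kills every later term; summing the 10 survivors is exact. Exact value: -7302629380273/8287944704.

Structural cue: t_0 being -2, C(2k,k) (C = -2) equals 4^k (1/2)_k / k!.
Term ratio: r(k) = (-5/6) * (k-9) (k+1/2) / [(k+1/3) (k+1)] - rational; roots negated = parameters, x = (-5/6), C = -2.


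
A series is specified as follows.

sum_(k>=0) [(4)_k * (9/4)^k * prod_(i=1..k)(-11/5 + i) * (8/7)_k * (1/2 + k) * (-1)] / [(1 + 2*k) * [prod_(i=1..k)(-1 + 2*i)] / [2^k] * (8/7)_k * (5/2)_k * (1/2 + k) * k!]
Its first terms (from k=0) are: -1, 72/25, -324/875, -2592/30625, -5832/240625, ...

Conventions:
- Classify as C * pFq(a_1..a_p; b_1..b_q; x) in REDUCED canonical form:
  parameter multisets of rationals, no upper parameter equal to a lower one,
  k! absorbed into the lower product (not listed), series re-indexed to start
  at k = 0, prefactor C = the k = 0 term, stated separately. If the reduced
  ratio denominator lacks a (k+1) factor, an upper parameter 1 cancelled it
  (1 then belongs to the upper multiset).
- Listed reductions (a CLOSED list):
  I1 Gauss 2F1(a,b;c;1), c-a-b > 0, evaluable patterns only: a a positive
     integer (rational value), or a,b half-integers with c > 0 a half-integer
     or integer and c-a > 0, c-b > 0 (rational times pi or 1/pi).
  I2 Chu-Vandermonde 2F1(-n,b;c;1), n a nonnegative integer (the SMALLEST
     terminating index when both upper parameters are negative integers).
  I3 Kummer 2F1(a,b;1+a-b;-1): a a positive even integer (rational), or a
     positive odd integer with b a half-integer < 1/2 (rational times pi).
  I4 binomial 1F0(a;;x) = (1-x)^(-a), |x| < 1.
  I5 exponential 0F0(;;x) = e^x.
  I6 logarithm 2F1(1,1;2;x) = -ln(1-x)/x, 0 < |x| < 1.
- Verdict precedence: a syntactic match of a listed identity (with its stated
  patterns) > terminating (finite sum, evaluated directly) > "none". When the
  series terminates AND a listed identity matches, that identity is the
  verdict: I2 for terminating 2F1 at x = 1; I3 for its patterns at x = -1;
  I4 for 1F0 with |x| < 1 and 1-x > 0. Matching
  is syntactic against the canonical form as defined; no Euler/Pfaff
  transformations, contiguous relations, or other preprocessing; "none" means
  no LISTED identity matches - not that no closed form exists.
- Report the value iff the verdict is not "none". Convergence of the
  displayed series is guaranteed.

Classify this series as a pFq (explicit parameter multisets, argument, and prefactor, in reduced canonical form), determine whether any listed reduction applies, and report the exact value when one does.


This is -1 * 2F2(-6/5, 4; 3/2, 5/2; 9/4) in reduced canonical form. Verdict: none - at argument 9/4 the multisets {-6/5, 4} ; {3/2, 5/2} match no listed identity.

Key step: t_0 being -1, striking the common factor k + 1/2 reduces the term (C = -1).
Step ratio: r(k) = (9/4) * (k-6/5) (k+4) / [(k+3/2) (k+5/2) (k+1)] - rational; roots negated = parameters, x = (9/4), C = -1.


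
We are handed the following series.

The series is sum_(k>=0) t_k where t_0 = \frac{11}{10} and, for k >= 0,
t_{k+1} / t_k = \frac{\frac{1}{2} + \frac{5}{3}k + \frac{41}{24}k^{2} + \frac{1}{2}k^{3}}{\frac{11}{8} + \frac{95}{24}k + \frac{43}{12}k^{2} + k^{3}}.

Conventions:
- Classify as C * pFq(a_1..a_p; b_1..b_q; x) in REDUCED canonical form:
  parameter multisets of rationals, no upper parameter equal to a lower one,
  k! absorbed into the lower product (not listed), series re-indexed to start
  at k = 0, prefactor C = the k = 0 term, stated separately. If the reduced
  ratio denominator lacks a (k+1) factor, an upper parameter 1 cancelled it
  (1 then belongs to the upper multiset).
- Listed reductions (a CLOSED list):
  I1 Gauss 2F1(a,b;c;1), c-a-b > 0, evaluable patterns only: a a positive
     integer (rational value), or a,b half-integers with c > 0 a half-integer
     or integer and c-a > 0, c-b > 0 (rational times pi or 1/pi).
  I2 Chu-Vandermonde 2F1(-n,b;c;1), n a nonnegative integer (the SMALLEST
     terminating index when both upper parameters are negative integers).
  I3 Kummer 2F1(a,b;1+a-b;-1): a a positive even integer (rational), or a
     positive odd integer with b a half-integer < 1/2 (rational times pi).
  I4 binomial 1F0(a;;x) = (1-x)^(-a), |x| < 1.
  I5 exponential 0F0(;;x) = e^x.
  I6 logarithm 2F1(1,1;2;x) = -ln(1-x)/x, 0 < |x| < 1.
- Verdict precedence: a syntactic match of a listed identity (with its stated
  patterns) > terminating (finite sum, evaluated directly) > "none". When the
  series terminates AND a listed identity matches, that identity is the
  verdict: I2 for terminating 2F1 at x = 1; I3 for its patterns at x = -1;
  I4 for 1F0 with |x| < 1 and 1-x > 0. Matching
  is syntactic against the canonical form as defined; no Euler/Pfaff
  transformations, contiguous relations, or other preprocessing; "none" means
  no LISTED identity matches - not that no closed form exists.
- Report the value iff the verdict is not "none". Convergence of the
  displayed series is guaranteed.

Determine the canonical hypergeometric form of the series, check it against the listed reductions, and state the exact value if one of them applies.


Key observation: t_0 = \frac{11}{10} here, and factor the ratio over Q (C = 11/10, x = 1/2): negated roots = parameters.
Term ratio: r(k) = \frac{1}{2} * (k+\frac{2}{3}) (k+2) / [(k+\frac{11}{6}) (k+1)] ; factor over Q: parameters, x = \frac{1}{2}, and C = \frac{11}{10}.

x = \frac{1}{2} here; the reduced form reads 2F1, upper {\frac{2}{3}, 2}, lower {\frac{11}{6}}, C = \frac{11}{10}. Verdict: none. A 2F1 with upper {\frac{2}{3}, 2} fits none of I1-I6 at x = \frac{1}{2}; the sum runs forever.


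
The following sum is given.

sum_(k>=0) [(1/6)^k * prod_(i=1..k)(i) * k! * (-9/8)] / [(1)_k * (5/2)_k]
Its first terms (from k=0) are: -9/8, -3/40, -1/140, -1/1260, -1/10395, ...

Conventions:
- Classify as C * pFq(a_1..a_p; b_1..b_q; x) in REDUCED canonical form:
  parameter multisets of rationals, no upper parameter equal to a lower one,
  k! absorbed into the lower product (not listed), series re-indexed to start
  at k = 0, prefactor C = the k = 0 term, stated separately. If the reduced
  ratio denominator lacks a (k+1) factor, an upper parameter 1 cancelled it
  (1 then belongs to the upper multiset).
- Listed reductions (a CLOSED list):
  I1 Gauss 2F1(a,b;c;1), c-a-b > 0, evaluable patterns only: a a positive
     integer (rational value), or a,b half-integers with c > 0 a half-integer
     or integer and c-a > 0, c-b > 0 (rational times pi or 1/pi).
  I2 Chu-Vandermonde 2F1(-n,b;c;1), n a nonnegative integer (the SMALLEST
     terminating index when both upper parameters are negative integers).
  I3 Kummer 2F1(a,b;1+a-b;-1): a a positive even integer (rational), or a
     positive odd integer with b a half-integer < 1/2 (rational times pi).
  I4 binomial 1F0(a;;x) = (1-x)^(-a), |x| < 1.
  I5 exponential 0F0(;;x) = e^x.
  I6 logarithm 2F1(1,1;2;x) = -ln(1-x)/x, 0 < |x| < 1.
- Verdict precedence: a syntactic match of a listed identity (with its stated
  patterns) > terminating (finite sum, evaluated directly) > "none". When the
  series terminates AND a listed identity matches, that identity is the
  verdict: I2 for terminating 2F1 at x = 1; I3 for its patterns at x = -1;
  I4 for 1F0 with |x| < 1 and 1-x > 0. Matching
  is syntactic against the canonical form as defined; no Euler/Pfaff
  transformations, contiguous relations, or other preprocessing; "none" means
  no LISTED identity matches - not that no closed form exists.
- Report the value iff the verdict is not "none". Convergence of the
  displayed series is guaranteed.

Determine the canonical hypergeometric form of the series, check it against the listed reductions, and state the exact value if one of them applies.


x = 1/6 here; the reduced form reads 2F1, upper {1, 1}, lower {5/2}, C = -9/8. Verdict: none - this 2F1 at x = 1/6 matches no listed pattern, and upper {1, 1} holds no stopper.

First insight: t_0 = -9/8 here, and the running product (C = -9/8, x = 1/6) telescopes to a rising factorial.
Term ratio: r(k) = (1/6) * (k+1) (k+1) / [(k+5/2) (k+1)] - rational in k, leading ratio (1/6); with t_0 = -9/8, classification follows.


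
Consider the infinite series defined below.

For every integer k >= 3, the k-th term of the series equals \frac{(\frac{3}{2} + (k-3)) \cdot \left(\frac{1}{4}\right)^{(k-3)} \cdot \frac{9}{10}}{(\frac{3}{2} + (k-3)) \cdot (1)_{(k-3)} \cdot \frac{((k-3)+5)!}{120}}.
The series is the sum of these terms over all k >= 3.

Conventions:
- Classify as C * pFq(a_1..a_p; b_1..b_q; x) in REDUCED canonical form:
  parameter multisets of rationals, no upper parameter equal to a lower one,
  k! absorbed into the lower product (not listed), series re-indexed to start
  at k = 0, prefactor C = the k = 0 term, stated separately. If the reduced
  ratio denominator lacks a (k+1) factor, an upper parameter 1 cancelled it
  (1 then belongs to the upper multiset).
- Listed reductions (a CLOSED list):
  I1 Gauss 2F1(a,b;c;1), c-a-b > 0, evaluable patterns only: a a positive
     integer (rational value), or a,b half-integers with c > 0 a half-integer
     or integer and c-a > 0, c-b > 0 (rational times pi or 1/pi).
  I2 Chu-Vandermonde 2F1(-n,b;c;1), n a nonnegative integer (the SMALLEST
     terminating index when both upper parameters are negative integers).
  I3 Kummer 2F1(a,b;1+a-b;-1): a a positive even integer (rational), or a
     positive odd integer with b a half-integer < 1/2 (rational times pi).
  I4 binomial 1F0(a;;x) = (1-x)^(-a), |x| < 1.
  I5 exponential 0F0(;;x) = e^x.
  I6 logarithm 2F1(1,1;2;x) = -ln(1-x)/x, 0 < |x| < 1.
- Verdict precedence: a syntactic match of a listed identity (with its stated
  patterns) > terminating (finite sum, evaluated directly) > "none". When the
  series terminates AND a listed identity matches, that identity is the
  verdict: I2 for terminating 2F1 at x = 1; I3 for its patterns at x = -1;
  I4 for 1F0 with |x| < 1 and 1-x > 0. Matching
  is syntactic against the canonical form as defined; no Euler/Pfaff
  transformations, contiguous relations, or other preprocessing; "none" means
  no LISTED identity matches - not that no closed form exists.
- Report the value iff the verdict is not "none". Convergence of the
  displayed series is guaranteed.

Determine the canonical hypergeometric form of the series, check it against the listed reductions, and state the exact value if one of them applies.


Canonical form: C = \frac{9}{10} times 0F1 with upper {-}, lower {6}, x = \frac{1}{4}. Verdict: none - at argument \frac{1}{4} the multisets {-} ; {6} match no listed identity.

Key observation: x = \frac{1}{4} and k + 3/2 divides numerator and denominator alike; prefactor 9/10 after cancelling.
Adjacent-term ratio: r(k) = \frac{1}{4} * 1 / [(k+6) (k+1)] ; factor over Q: parameters, x = \frac{1}{4}, and C = \frac{9}{10}.


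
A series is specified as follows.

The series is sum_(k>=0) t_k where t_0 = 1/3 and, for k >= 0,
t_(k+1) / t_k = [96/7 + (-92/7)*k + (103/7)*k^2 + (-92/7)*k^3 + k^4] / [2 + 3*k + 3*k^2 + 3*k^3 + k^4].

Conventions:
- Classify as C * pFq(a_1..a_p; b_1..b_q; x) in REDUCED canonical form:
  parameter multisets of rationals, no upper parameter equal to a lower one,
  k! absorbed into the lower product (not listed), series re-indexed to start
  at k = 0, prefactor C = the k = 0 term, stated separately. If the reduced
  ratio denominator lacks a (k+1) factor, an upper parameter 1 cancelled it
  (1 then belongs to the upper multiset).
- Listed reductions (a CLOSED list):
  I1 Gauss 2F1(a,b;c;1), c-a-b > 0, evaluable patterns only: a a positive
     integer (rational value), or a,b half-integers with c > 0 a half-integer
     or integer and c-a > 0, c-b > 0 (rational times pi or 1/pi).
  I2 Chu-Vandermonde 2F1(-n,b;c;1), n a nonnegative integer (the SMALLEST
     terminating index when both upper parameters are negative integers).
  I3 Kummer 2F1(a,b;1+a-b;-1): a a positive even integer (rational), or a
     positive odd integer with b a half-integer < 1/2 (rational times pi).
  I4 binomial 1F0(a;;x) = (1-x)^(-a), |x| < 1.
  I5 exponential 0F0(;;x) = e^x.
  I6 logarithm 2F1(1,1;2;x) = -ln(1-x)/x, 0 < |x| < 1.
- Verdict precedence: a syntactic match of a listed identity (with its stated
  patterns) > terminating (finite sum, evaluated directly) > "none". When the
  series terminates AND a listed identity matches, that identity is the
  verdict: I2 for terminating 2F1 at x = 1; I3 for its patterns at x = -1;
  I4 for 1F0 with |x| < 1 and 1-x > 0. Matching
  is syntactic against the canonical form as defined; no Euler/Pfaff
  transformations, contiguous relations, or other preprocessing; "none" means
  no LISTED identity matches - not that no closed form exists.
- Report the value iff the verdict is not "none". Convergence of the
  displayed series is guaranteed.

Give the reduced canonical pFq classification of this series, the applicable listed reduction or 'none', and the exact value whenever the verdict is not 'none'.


Key step: with t_0 = 1/3, cancel k^2 + 1 from the displayed ratio first; then C = 1/3.
Adjacent-term ratio: r(k) = 1 * (k-12) (k-8/7) / [(k+2) (k+1)] - poly over poly, x = 1 from leading terms; C = 1/3 at k = 0.

Prefactor 1/3, argument 1: 2F1 with upper {-12, -8/7} over lower {2}. Verdict: Chu-Vandermonde (I2) fires (terminating 2F1 at x = 1 with n = 12, b = -8/7, c = 2). Value: 289406204120/96889010407.


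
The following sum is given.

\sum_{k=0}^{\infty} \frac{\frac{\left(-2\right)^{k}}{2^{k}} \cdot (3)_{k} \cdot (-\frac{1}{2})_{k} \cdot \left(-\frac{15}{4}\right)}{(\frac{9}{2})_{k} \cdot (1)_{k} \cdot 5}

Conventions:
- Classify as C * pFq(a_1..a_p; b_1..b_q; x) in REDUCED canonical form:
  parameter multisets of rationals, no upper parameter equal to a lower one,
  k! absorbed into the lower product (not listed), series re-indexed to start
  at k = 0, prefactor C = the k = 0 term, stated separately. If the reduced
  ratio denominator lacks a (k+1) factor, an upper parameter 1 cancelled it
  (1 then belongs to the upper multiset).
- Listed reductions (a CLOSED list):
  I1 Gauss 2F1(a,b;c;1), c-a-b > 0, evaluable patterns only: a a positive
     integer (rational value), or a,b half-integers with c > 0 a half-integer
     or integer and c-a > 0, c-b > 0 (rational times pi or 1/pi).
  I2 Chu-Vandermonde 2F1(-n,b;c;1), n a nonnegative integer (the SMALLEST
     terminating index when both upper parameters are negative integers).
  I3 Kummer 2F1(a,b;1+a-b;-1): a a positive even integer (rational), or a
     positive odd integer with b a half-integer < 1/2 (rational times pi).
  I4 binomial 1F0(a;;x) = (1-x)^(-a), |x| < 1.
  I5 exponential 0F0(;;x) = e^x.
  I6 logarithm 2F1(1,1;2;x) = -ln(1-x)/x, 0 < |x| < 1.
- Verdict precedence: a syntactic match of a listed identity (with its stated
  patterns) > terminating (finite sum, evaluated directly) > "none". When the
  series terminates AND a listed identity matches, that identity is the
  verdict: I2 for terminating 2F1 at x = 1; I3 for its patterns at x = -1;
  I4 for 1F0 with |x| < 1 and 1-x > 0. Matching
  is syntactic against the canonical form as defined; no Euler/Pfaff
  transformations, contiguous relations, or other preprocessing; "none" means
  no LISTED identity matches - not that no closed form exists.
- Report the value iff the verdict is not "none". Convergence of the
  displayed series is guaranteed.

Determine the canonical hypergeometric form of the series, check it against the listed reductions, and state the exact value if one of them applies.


Classification (C = -\frac{3}{4}): 2F1 with upper {-\frac{1}{2}, 3}, lower {\frac{9}{2}}, argument x = -1. Verdict at x = -1: the Kummer evaluation I3 matches (x = -1; c = \frac{9}{2} equals 1+a-b for upper {-\frac{1}{2}, 3}: listed pattern). Hence: \left(-\frac{315}{1024}\right) \cdot \pi.

Key observation: t_0 being -\frac{3}{4}, the two k-th powers (C = -3/4) combine into one argument.
Step ratio: r(k) = -1 * (k-\frac{1}{2}) (k+3) / [(k+\frac{9}{2}) (k+1)] - rational in k, leading ratio -1; with t_0 = -\frac{3}{4}, classification follows.


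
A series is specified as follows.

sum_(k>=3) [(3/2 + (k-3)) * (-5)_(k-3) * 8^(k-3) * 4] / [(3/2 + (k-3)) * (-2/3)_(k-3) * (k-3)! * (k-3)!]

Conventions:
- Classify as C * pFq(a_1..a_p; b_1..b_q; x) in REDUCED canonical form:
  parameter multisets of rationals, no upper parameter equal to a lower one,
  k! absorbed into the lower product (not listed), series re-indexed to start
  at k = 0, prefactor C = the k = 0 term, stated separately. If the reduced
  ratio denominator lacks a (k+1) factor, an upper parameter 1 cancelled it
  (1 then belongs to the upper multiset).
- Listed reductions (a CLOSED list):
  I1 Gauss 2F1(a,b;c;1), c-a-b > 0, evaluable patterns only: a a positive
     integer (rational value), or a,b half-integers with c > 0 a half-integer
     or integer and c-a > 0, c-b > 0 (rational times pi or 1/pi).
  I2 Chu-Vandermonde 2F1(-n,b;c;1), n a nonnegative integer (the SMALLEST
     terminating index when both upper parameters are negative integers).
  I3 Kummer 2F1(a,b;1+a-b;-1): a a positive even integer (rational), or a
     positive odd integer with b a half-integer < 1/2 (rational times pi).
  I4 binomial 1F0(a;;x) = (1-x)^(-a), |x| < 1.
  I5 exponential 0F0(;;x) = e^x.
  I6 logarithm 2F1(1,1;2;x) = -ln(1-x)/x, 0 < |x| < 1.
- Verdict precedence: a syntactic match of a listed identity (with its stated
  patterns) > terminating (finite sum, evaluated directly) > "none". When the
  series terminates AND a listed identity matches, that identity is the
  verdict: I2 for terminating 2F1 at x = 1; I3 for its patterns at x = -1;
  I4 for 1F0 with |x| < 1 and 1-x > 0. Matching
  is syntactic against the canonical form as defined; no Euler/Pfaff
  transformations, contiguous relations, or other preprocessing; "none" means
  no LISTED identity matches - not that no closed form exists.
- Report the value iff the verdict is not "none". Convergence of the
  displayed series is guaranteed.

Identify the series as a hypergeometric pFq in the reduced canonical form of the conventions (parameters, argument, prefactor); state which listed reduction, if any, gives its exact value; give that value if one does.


Reduced: x = 8, 1F2, upper = {-5}, lower = {-2/3, 1}, C = 4. Verdict: terminating - the sum ends at index 5 because -5 is a negative integer; exact evaluation follows. Value: 269644/175.

Key observation: from the first term 4: k + 3/2 divides numerator and denominator alike; prefactor 4 after cancelling.
Ratio: r(k) = 8 * (k-5) / [(k-2/3) (k+1) (k+1)] - rational; roots negated = parameters, x = 8, C = 4.
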